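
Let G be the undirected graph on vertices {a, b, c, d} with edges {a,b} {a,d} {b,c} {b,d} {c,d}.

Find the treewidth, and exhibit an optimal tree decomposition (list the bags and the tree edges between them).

Treewidth 2.
One such decomposition:
Bags: B1 = {b, c, d}  B2 = {a, b, d}
Tree: B1–B2

Each bag holds 3 vertices, so the decomposition has width 2, which upper-bounds the treewidth. Conversely, {b, c, d} is a clique of size 3, and the vertices of any clique must share a bag in every tree decomposition; so some bag has ≥ 3 vertices and tw(G) ≥ 2. Combining the bounds, tw(G) = 2.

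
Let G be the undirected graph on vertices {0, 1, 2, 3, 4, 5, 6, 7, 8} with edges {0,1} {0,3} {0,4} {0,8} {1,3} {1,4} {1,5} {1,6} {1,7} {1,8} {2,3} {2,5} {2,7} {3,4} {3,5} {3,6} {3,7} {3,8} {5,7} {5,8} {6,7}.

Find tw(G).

A width-3 tree decomposition is:
Bags: B1 = {1, 3, 5, 8}  B2 = {0, 1, 3, 8}  B3 = {1, 3, 5, 7}  B4 = {2, 3, 5, 7}  B5 = {0, 1, 3, 4}  B6 = {1, 3, 6, 7}
Tree: B1–B2, B1–B3, B3–B4, B2–B5, B3–B6
Every bag has size at most 4, so the width is 4 − 1 = 3 and tw(G) ≤ 3. Conversely, {0, 1, 3, 8} is a clique of size 4, and the vertices of any clique must share a bag in every tree decomposition; so some bag has ≥ 4 vertices and tw(G) ≥ 3. Therefore the treewidth is 3.

3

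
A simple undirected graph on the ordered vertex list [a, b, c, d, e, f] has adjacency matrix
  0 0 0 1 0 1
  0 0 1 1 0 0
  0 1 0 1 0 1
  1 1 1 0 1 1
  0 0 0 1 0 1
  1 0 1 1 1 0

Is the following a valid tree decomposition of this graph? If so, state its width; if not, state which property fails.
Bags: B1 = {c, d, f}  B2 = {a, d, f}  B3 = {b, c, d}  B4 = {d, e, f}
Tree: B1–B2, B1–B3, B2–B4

Checking the three conditions: (i) the bags cover all of {a, b, c, d, e, f}; (ii) for each edge, some bag contains both endpoints; (iii) the bags containing any fixed vertex form a subtree. All hold, so the decomposition is valid with width 3 − 1 = 2.

Yes; width 2.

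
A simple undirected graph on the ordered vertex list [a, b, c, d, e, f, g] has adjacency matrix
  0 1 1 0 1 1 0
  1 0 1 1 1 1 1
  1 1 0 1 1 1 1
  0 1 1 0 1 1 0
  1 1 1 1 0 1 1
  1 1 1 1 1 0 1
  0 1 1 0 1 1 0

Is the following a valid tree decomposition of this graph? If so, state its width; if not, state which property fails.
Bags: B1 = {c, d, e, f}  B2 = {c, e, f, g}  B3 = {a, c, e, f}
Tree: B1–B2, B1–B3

A tree decomposition must satisfy three properties: every vertex lies in some bag; for every edge, both endpoints lie together in some bag; and for every vertex, the bags containing it form a connected subtree. Here vertex b appears in no bag, so the decomposition is invalid.

No — vertex b appears in no bag.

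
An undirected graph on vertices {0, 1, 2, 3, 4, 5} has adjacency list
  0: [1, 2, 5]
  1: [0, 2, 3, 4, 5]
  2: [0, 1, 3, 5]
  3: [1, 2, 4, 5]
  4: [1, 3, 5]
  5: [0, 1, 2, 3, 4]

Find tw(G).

A width-3 tree decomposition is:
Bags: B1 = {1, 2, 3, 5}  B2 = {0, 1, 2, 5}  B3 = {1, 3, 4, 5}
Tree: B1–B2, B1–B3
Every bag has size at most 4, so the width is 4 − 1 = 3 and tw(G) ≤ 3. Conversely, {0, 1, 2, 5} is a clique of size 4, and the vertices of any clique must share a bag in every tree decomposition; so some bag has ≥ 4 vertices and tw(G) ≥ 3. Therefore the treewidth is 3.

3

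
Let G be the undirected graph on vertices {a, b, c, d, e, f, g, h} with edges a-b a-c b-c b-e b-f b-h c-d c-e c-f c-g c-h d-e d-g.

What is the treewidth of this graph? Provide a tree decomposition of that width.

Treewidth 2.
Bags: B1 = {c, d, e}  B2 = {b, c, e}  B3 = {a, b, c}  B4 = {b, c, f}  B5 = {c, d, g}  B6 = {b, c, h}
Tree: B1–B2, B2–B3, B2–B4, B1–B5, B4–B6

The largest bag has 3 vertices, giving width 2; this decomposition certifies tw(G) ≤ 2. On the other hand G contains the 3-clique {c, d, g}. A clique must lie in a single bag of any decomposition, so no decomposition can have width below 2. Therefore the treewidth is 2.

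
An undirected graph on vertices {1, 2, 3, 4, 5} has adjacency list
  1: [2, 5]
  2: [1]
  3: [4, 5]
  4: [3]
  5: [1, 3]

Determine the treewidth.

A width-1 tree decomposition is:
Bags: B1 = {1, 2}  B2 = {1, 5}  B3 = {3, 5}  B4 = {3, 4}
Tree: B1–B2, B2–B3, B3–B4
Each bag holds 2 vertices, so the decomposition has width 1, which upper-bounds the treewidth. Since G has at least one edge (e.g. 2–1), it is not an edgeless graph, so tw(G) ≥ 1. Combining the bounds, tw(G) = 1.

1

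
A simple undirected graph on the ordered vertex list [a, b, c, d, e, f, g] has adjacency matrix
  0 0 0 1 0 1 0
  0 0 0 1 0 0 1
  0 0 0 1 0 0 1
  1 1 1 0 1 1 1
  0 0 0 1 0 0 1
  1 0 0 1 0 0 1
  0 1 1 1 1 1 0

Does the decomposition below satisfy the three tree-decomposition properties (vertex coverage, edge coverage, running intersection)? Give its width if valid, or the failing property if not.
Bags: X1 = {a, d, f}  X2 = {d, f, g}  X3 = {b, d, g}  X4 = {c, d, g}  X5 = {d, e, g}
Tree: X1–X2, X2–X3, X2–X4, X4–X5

Every vertex of G appears in some bag (union = {a, b, c, d, e, f, g}); every edge is covered by a bag; and for each vertex v the set of bags containing v is connected in the bag tree. The decomposition is therefore valid. The largest bag has 3 vertices, so the width is 2.

Yes; width 2.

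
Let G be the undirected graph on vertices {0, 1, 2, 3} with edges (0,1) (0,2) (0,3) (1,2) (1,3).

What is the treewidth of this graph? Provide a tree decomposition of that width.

Treewidth 2.
One optimal decomposition is:
Bags: B1 = {0, 1, 2}  B2 = {0, 1, 3}
Tree: B1–B2

The largest bag has 3 vertices, giving width 2; this decomposition certifies tw(G) ≤ 2. On the other hand G contains the 3-clique {0, 1, 2}. A clique must lie in a single bag of any decomposition, so no decomposition can have width below 2. Combining the bounds, tw(G) = 2.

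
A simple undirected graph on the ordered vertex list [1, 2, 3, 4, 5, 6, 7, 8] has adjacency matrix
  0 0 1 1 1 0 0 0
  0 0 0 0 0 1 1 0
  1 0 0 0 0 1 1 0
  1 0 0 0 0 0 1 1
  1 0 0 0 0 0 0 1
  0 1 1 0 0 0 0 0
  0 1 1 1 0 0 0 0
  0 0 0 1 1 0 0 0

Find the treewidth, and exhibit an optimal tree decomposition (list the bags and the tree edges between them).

Treewidth 2.
One such decomposition:
Bags: B1 = {4, 5, 8}  B2 = {1, 4, 5}  B3 = {1, 4, 7}  B4 = {1, 3, 7}  B5 = {2, 3, 7}  B6 = {2, 3, 6}
Tree: B1–B2, B2–B3, B3–B4, B4–B5, B5–B6

Each bag holds 3 vertices, so the decomposition has width 2, which upper-bounds the treewidth. The edges 8–5–1–4–8 form a cycle, so G is not a tree and its treewidth is at least 2. Combining the bounds, tw(G) = 2.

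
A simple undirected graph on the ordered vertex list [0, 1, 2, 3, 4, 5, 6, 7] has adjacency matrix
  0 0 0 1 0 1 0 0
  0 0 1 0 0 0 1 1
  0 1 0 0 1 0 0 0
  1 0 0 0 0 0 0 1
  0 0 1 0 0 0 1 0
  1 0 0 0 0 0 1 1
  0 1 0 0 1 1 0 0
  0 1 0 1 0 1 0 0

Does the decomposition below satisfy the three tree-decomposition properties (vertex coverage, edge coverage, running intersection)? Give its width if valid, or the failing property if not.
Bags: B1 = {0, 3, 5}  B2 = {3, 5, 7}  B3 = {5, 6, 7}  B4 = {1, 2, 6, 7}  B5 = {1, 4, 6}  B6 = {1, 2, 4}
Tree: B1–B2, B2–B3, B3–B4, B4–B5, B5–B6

No — bags containing vertex 2 are not connected in the tree.

A tree decomposition must satisfy three properties: every vertex lies in some bag; for every edge, both endpoints lie together in some bag; and for every vertex, the bags containing it form a connected subtree. Here bags containing vertex 2 are not connected in the tree, so the decomposition is invalid.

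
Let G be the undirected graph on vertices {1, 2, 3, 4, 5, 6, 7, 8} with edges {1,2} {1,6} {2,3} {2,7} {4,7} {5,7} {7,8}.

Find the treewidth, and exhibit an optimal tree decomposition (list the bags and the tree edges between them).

The largest bag has 2 vertices, giving width 1; this decomposition certifies tw(G) ≤ 1. Any graph with an edge has treewidth ≥ 1, and G has the edge 4–7. Therefore the treewidth is 1.

Treewidth 1.
Bags: B1 = {4, 7}  B2 = {7, 8}  B3 = {2, 7}  B4 = {2, 3}  B5 = {1, 2}  B6 = {5, 7}  B7 = {1, 6}
Tree: B1–B2, B1–B3, B3–B4, B3–B5, B2–B6, B5–B7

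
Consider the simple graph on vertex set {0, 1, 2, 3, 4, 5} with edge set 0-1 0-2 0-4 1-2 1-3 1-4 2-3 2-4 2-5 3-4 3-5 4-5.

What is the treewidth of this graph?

A width-3 tree decomposition is:
Bags: B1 = {1, 2, 3, 4}  B2 = {0, 1, 2, 4}  B3 = {2, 3, 4, 5}
Tree: B1–B2, B1–B3
The largest bag has 4 vertices, giving width 3; this decomposition certifies tw(G) ≤ 3. Conversely, {0, 1, 2, 4} is a clique of size 4, and the vertices of any clique must share a bag in every tree decomposition; so some bag has ≥ 4 vertices and tw(G) ≥ 3. Combining the bounds, tw(G) = 3.

3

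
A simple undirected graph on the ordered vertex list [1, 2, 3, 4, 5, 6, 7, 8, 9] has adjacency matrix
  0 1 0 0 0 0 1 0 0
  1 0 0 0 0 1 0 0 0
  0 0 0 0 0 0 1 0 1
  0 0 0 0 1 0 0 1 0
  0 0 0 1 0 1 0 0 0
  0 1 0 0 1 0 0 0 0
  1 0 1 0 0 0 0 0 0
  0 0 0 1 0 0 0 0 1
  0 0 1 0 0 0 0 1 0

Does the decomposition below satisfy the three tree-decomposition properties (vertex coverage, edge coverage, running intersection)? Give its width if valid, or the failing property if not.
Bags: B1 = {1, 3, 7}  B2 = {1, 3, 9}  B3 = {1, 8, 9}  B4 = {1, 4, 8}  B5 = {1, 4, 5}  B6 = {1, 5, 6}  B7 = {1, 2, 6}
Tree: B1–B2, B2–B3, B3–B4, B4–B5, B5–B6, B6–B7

Vertex coverage: the bags together contain {1, 2, 3, 4, 5, 6, 7, 8, 9}, the full vertex set. Edge coverage: each edge of G has both endpoints in at least one bag. Running intersection: for every vertex, the bags containing it form a connected subtree. All three properties hold, so this is a valid tree decomposition of width max|bag| − 1 = 2, and hence tw(G) ≤ 2.

Yes; width 2.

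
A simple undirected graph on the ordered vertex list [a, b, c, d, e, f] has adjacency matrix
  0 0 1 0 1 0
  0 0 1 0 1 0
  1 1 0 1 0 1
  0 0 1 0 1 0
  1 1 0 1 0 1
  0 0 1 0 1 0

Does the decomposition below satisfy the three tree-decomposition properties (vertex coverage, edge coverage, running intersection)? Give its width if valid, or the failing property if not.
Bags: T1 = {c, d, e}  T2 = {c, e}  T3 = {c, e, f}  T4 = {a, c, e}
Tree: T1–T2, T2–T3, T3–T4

A tree decomposition must satisfy three properties: every vertex lies in some bag; for every edge, both endpoints lie together in some bag; and for every vertex, the bags containing it form a connected subtree. Here vertex b appears in no bag, so the decomposition is invalid.

No — vertex b appears in no bag.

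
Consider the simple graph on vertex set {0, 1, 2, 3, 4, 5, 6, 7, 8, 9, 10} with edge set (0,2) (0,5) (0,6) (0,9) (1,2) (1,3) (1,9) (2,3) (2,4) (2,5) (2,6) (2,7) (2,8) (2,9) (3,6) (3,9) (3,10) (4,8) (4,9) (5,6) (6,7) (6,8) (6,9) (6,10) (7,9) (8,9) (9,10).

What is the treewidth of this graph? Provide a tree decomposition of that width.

Each bag holds 4 vertices, so the decomposition has width 3, which upper-bounds the treewidth. For the lower bound, the 4 vertices {1, 2, 3, 9} are pairwise adjacent, and any tree decomposition puts a clique entirely inside one bag — forcing width ≥ 3. Combining the bounds, tw(G) = 3.

Treewidth 3.
One such decomposition:
Bags: B1 = {2, 3, 6, 9}  B2 = {2, 6, 8, 9}  B3 = {2, 6, 7, 9}  B4 = {0, 2, 6, 9}  B5 = {3, 6, 9, 10}  B6 = {0, 2, 5, 6}  B7 = {2, 4, 8, 9}  B8 = {1, 2, 3, 9}
Tree: B1–B2, B2–B3, B2–B4, B1–B5, B4–B6, B2–B7, B1–B8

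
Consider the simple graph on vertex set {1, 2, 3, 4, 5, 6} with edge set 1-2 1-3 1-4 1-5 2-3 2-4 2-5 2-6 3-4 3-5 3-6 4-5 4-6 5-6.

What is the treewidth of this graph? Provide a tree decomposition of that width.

Treewidth 4.
One optimal decomposition is:
Bags: B1 = {1, 2, 3, 4, 5}  B2 = {2, 3, 4, 5, 6}
Tree: B1–B2

Every bag has size at most 5, so the width is 5 − 1 = 4 and tw(G) ≤ 4. On the other hand G contains the 5-clique {1, 2, 3, 4, 5}. A clique must lie in a single bag of any decomposition, so no decomposition can have width below 4. The upper and lower bounds meet at 4, so that is the treewidth.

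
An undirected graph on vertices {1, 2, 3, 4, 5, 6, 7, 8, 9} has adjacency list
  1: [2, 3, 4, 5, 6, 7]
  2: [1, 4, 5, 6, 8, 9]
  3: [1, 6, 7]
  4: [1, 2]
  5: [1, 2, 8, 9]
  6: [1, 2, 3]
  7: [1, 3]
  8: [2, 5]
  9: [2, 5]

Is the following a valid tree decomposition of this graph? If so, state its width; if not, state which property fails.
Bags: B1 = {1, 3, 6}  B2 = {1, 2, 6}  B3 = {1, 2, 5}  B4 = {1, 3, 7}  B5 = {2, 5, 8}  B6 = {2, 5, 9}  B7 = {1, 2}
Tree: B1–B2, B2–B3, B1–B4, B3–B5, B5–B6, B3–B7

No — vertex 4 appears in no bag.

A tree decomposition must satisfy three properties: every vertex lies in some bag; for every edge, both endpoints lie together in some bag; and for every vertex, the bags containing it form a connected subtree. Here vertex 4 appears in no bag, so the decomposition is invalid.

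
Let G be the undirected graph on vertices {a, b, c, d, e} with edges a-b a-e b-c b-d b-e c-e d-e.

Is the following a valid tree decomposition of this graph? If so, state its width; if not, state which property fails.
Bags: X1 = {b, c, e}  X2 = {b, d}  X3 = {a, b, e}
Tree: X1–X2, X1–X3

No — edge (e,d) lies in no bag.

A tree decomposition must satisfy three properties: every vertex lies in some bag; for every edge, both endpoints lie together in some bag; and for every vertex, the bags containing it form a connected subtree. Here edge (e,d) lies in no bag, so the decomposition is invalid.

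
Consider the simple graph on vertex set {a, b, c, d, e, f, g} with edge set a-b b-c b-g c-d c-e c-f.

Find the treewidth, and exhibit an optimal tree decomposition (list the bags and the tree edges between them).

Treewidth 1.
One optimal decomposition is:
Bags: B1 = {c, d}  B2 = {b, c}  B3 = {a, b}  B4 = {c, e}  B5 = {b, g}  B6 = {c, f}
Tree: B1–B2, B2–B3, B1–B4, B2–B5, B1–B6

Every bag has size at most 2, so the width is 2 − 1 = 1 and tw(G) ≤ 1. Since G has at least one edge (e.g. d–c), it is not an edgeless graph, so tw(G) ≥ 1. Combining the bounds, tw(G) = 1.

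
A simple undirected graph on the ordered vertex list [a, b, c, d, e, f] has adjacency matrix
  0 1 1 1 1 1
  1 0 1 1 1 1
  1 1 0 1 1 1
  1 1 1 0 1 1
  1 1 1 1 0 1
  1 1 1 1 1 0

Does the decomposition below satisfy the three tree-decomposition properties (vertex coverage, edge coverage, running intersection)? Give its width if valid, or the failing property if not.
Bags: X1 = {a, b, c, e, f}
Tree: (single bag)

No — vertex d appears in no bag.

A tree decomposition must satisfy three properties: every vertex lies in some bag; for every edge, both endpoints lie together in some bag; and for every vertex, the bags containing it form a connected subtree. Here vertex d appears in no bag, so the decomposition is invalid.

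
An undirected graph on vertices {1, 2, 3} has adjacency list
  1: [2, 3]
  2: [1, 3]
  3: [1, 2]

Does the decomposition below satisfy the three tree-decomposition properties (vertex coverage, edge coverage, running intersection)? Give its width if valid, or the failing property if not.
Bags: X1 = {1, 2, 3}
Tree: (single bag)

Checking the three conditions: (i) the bags cover all of {1, 2, 3}; (ii) for each edge, some bag contains both endpoints; (iii) the bags containing any fixed vertex form a subtree. All hold, so the decomposition is valid with width 3 − 1 = 2.

Yes; width 2.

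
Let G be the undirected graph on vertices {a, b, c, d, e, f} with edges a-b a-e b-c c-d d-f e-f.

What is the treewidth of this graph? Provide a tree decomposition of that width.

Every bag has size at most 3, so the width is 3 − 1 = 2 and tw(G) ≤ 2. The edges d–c–b–a–e–f–d form a cycle, so G is not a tree and its treewidth is at least 2. Combining the bounds, tw(G) = 2.

Treewidth 2.
One optimal decomposition is:
Bags: B1 = {b, c, d}  B2 = {a, b, d}  B3 = {a, d, e}  B4 = {d, e, f}
Tree: B1–B2, B2–B3, B3–B4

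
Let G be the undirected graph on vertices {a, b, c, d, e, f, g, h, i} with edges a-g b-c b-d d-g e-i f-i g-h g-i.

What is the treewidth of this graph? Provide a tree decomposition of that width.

Treewidth 1.
One optimal decomposition is:
Bags: B1 = {g, i}  B2 = {d, g}  B3 = {b, d}  B4 = {g, h}  B5 = {a, g}  B6 = {e, i}  B7 = {f, i}  B8 = {b, c}
Tree: B1–B2, B2–B3, B1–B4, B1–B5, B1–B6, B6–B7, B3–B8

The largest bag has 2 vertices, giving width 1; this decomposition certifies tw(G) ≤ 1. Any graph with an edge has treewidth ≥ 1, and G has the edge g–i. Therefore the treewidth is 1.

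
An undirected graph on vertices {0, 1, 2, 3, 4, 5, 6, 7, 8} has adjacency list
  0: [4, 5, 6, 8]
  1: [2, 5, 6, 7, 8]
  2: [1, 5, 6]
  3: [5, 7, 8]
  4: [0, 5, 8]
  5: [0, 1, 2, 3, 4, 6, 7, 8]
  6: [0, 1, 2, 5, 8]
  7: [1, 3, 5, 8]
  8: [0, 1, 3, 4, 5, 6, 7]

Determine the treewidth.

A width-3 tree decomposition is:
Bags: B1 = {1, 5, 6, 8}  B2 = {1, 2, 5, 6}  B3 = {0, 5, 6, 8}  B4 = {1, 5, 7, 8}  B5 = {3, 5, 7, 8}  B6 = {0, 4, 5, 8}
Tree: B1–B2, B1–B3, B1–B4, B4–B5, B3–B6
Every bag has size at most 4, so the width is 4 − 1 = 3 and tw(G) ≤ 3. On the other hand G contains the 4-clique {0, 4, 5, 8}. A clique must lie in a single bag of any decomposition, so no decomposition can have width below 3. Therefore the treewidth is 3.

3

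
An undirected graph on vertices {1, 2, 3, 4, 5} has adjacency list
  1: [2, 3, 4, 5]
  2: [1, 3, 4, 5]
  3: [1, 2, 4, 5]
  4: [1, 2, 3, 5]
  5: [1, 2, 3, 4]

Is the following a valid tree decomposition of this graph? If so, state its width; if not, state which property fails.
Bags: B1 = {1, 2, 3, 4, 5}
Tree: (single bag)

Vertex coverage: the bags together contain {1, 2, 3, 4, 5}, the full vertex set. Edge coverage: each edge of G has both endpoints in at least one bag. Running intersection: for every vertex, the bags containing it form a connected subtree. All three properties hold, so this is a valid tree decomposition of width max|bag| − 1 = 4, and hence tw(G) ≤ 4.

Yes; width 4.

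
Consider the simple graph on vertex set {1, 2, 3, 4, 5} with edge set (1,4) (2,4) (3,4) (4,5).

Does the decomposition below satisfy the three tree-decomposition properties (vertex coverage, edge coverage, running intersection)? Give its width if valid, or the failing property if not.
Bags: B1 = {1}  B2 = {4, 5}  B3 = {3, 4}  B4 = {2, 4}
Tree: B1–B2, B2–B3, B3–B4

No — edge (4,1) lies in no bag.

A tree decomposition must satisfy three properties: every vertex lies in some bag; for every edge, both endpoints lie together in some bag; and for every vertex, the bags containing it form a connected subtree. Here edge (4,1) lies in no bag, so the decomposition is invalid.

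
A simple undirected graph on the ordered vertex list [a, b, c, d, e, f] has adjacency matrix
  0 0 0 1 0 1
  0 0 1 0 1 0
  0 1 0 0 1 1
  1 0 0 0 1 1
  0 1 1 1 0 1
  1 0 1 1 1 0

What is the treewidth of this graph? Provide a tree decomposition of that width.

Each bag holds 3 vertices, so the decomposition has width 2, which upper-bounds the treewidth. Conversely, {d, e, f} is a clique of size 3, and the vertices of any clique must share a bag in every tree decomposition; so some bag has ≥ 3 vertices and tw(G) ≥ 2. The upper and lower bounds meet at 2, so that is the treewidth.

Treewidth 2.
One optimal decomposition is:
Bags: B1 = {b, c, e}  B2 = {c, e, f}  B3 = {d, e, f}  B4 = {a, d, f}
Tree: B1–B2, B2–B3, B3–B4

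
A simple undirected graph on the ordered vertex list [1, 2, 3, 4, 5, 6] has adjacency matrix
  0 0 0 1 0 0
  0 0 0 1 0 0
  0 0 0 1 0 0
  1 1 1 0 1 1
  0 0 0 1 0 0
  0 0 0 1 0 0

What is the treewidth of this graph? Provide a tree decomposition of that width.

The largest bag has 2 vertices, giving width 1; this decomposition certifies tw(G) ≤ 1. G has an edge, so its treewidth is at least 1. The upper and lower bounds meet at 1, so that is the treewidth.

Treewidth 1.
Bags: B1 = {4, 6}  B2 = {3, 4}  B3 = {4, 5}  B4 = {1, 4}  B5 = {2, 4}
Tree: B1–B2, B2–B3, B1–B4, B4–B5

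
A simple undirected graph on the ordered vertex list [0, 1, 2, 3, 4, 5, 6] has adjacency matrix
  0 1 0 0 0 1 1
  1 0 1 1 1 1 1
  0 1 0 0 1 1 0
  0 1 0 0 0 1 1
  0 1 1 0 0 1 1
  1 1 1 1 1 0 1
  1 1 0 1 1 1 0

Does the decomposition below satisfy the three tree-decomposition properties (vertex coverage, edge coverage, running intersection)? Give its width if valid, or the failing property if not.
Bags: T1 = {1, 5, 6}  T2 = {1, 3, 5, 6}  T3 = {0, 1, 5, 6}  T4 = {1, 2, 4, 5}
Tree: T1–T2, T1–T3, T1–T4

No — edge (4,6) lies in no bag.

A tree decomposition must satisfy three properties: every vertex lies in some bag; for every edge, both endpoints lie together in some bag; and for every vertex, the bags containing it form a connected subtree. Here edge (4,6) lies in no bag, so the decomposition is invalid.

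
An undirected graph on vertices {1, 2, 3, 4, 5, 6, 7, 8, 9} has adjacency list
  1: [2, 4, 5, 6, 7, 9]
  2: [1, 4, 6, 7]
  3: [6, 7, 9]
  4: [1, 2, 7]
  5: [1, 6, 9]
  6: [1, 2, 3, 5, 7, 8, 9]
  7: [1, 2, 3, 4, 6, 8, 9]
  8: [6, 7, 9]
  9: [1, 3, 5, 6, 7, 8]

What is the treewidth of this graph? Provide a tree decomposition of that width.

Each bag holds 4 vertices, so the decomposition has width 3, which upper-bounds the treewidth. For the lower bound, the 4 vertices {1, 2, 4, 7} are pairwise adjacent, and any tree decomposition puts a clique entirely inside one bag — forcing width ≥ 3. Combining the bounds, tw(G) = 3.

Treewidth 3.
One such decomposition:
Bags: B1 = {1, 2, 6, 7}  B2 = {1, 6, 7, 9}  B3 = {6, 7, 8, 9}  B4 = {1, 2, 4, 7}  B5 = {3, 6, 7, 9}  B6 = {1, 5, 6, 9}
Tree: B1–B2, B2–B3, B1–B4, B3–B5, B2–B6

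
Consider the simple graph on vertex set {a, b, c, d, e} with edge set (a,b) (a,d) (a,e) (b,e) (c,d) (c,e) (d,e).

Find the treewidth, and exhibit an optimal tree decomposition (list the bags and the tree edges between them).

The largest bag has 3 vertices, giving width 2; this decomposition certifies tw(G) ≤ 2. For the lower bound, the 3 vertices {c, d, e} are pairwise adjacent, and any tree decomposition puts a clique entirely inside one bag — forcing width ≥ 2. The upper and lower bounds meet at 2, so that is the treewidth.

Treewidth 2.
Bags: B1 = {a, d, e}  B2 = {a, b, e}  B3 = {c, d, e}
Tree: B1–B2, B1–B3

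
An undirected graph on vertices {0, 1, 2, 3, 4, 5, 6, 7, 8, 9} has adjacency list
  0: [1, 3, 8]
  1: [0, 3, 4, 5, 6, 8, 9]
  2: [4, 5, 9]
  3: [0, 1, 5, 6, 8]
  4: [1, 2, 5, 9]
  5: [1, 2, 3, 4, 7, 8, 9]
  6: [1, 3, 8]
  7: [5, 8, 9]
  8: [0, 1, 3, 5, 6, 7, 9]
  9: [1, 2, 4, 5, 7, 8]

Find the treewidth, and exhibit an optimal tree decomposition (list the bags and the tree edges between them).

The largest bag has 4 vertices, giving width 3; this decomposition certifies tw(G) ≤ 3. For the lower bound, the 4 vertices {1, 5, 8, 9} are pairwise adjacent, and any tree decomposition puts a clique entirely inside one bag — forcing width ≥ 3. Therefore the treewidth is 3.

Treewidth 3.
Bags: B1 = {1, 5, 8, 9}  B2 = {1, 3, 5, 8}  B3 = {5, 7, 8, 9}  B4 = {1, 3, 6, 8}  B5 = {0, 1, 3, 8}  B6 = {1, 4, 5, 9}  B7 = {2, 4, 5, 9}
Tree: B1–B2, B1–B3, B2–B4, B2–B5, B1–B6, B6–B7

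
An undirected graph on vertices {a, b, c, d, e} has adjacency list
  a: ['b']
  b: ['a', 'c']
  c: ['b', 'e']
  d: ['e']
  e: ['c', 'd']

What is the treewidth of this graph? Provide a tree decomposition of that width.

Each bag holds 2 vertices, so the decomposition has width 1, which upper-bounds the treewidth. Any graph with an edge has treewidth ≥ 1, and G has the edge d–e. Therefore the treewidth is 1.

Treewidth 1.
Bags: B1 = {d, e}  B2 = {c, e}  B3 = {b, c}  B4 = {a, b}
Tree: B1–B2, B2–B3, B3–B4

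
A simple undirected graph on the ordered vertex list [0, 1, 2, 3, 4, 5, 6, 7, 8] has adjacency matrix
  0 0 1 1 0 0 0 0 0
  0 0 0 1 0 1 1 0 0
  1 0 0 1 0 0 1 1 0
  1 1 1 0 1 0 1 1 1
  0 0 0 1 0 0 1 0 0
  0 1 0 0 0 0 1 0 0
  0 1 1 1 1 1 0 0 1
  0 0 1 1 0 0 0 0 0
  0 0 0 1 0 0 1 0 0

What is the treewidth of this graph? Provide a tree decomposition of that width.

The largest bag has 3 vertices, giving width 2; this decomposition certifies tw(G) ≤ 2. For the lower bound, the 3 vertices {0, 2, 3} are pairwise adjacent, and any tree decomposition puts a clique entirely inside one bag — forcing width ≥ 2. Combining the bounds, tw(G) = 2.

Treewidth 2.
Bags: B1 = {1, 3, 6}  B2 = {3, 4, 6}  B3 = {2, 3, 6}  B4 = {3, 6, 8}  B5 = {0, 2, 3}  B6 = {2, 3, 7}  B7 = {1, 5, 6}
Tree: B1–B2, B2–B3, B1–B4, B3–B5, B5–B6, B1–B7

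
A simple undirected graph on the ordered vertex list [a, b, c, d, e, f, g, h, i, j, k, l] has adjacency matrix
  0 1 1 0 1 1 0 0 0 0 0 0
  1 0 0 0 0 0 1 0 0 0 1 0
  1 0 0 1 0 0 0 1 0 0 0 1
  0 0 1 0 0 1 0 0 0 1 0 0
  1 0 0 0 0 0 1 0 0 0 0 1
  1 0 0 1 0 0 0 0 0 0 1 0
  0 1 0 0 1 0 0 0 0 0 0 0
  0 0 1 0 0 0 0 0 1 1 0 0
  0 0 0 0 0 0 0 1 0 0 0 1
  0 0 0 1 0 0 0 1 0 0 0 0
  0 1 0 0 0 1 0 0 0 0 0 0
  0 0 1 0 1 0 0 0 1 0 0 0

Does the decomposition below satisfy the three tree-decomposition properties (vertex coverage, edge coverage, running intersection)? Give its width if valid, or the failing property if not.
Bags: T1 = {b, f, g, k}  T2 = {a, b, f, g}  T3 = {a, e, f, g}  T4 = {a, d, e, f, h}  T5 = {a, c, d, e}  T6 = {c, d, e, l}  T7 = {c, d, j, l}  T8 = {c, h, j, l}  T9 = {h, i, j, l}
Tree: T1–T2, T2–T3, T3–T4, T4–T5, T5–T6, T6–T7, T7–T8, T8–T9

A tree decomposition must satisfy three properties: every vertex lies in some bag; for every edge, both endpoints lie together in some bag; and for every vertex, the bags containing it form a connected subtree. Here bags containing vertex h are not connected in the tree, so the decomposition is invalid.

No — bags containing vertex h are not connected in the tree.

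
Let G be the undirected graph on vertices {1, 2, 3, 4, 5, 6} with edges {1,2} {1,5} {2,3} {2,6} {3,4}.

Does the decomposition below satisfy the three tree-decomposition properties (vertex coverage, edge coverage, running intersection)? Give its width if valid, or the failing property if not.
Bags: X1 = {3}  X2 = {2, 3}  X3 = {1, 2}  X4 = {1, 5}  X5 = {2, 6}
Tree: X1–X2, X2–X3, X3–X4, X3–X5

No — vertex 4 appears in no bag.

A tree decomposition must satisfy three properties: every vertex lies in some bag; for every edge, both endpoints lie together in some bag; and for every vertex, the bags containing it form a connected subtree. Here vertex 4 appears in no bag, so the decomposition is invalid.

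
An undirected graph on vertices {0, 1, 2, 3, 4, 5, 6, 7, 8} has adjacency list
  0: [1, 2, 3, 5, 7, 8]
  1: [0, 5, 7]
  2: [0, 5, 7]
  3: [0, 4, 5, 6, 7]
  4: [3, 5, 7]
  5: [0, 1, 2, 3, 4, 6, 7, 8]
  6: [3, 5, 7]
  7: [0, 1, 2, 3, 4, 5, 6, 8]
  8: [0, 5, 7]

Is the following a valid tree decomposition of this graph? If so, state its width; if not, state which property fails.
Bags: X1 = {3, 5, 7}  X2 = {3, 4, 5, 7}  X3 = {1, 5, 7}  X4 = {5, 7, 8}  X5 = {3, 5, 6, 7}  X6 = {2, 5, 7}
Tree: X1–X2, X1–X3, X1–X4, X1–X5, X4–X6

A tree decomposition must satisfy three properties: every vertex lies in some bag; for every edge, both endpoints lie together in some bag; and for every vertex, the bags containing it form a connected subtree. Here vertex 0 appears in no bag, so the decomposition is invalid.

No — vertex 0 appears in no bag.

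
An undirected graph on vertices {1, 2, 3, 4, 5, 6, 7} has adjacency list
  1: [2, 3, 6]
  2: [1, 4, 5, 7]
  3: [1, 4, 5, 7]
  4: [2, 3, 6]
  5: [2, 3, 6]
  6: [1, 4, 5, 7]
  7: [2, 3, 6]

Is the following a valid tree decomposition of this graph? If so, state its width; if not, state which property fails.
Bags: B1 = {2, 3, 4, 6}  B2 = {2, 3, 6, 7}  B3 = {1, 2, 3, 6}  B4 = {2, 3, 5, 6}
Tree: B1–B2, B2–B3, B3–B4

Yes; width 3.

Vertex coverage: the bags together contain {1, 2, 3, 4, 5, 6, 7}, the full vertex set. Edge coverage: each edge of G has both endpoints in at least one bag. Running intersection: for every vertex, the bags containing it form a connected subtree. All three properties hold, so this is a valid tree decomposition of width max|bag| − 1 = 3, and hence tw(G) ≤ 3.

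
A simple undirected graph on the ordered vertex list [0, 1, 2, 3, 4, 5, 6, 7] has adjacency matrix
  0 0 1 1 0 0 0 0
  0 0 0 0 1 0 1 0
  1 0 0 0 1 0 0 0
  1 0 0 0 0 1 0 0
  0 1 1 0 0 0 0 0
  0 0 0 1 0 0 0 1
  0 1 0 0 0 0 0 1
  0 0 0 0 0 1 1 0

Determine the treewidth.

2

A width-2 tree decomposition is:
Bags: B1 = {0, 3, 5}  B2 = {0, 5, 7}  B3 = {0, 6, 7}  B4 = {0, 1, 6}  B5 = {0, 1, 4}  B6 = {0, 2, 4}
Tree: B1–B2, B2–B3, B3–B4, B4–B5, B5–B6
Each bag holds 3 vertices, so the decomposition has width 2, which upper-bounds the treewidth. Since 0–3–5–7–6–1–4–2–0 is a cycle in G, G is not acyclic. Forests are exactly the graphs of treewidth ≤ 1, so tw(G) ≥ 2. Combining the bounds, tw(G) = 2.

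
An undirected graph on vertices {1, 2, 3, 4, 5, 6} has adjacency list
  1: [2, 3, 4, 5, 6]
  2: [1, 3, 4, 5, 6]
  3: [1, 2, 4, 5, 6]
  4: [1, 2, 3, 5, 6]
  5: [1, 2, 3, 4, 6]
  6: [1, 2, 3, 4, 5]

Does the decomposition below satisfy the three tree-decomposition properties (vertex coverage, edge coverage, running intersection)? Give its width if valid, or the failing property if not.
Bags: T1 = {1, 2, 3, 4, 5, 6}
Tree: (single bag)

Vertex coverage: the bags together contain {1, 2, 3, 4, 5, 6}, the full vertex set. Edge coverage: each edge of G has both endpoints in at least one bag. Running intersection: for every vertex, the bags containing it form a connected subtree. All three properties hold, so this is a valid tree decomposition of width max|bag| − 1 = 5, and hence tw(G) ≤ 5.

Yes; width 5.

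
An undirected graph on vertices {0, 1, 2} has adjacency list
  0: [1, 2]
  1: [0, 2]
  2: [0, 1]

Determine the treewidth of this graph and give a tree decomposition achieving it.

A single bag containing all 3 vertices is trivially a valid decomposition of width 2. Conversely, {0, 1, 2} is a clique of size 3, and the vertices of any clique must share a bag in every tree decomposition; so some bag has ≥ 3 vertices and tw(G) ≥ 2. Therefore the treewidth is 2.

Treewidth 2.
One such decomposition:
Bags: B1 = {0, 1, 2}
Tree: (single bag)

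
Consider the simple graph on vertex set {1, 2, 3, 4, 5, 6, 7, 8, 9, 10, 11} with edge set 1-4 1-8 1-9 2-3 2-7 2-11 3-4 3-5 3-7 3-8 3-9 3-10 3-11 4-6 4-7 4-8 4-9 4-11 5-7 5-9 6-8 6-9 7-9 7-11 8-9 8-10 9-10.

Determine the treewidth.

3

A width-3 tree decomposition is:
Bags: B1 = {3, 4, 8, 9}  B2 = {4, 6, 8, 9}  B3 = {3, 8, 9, 10}  B4 = {1, 4, 8, 9}  B5 = {3, 4, 7, 9}  B6 = {3, 4, 7, 11}  B7 = {2, 3, 7, 11}  B8 = {3, 5, 7, 9}
Tree: B1–B2, B1–B3, B2–B4, B1–B5, B5–B6, B6–B7, B5–B8
Every bag has size at most 4, so the width is 4 − 1 = 3 and tw(G) ≤ 3. For the lower bound, the 4 vertices {1, 4, 8, 9} are pairwise adjacent, and any tree decomposition puts a clique entirely inside one bag — forcing width ≥ 3. The upper and lower bounds meet at 3, so that is the treewidth.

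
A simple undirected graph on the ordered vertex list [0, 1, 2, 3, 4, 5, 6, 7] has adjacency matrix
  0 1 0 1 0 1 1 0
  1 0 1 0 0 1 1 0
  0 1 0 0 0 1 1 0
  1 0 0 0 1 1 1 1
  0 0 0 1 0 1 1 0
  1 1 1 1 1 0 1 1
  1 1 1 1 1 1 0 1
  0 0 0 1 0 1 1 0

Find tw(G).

3

A width-3 tree decomposition is:
Bags: B1 = {0, 3, 5, 6}  B2 = {3, 5, 6, 7}  B3 = {0, 1, 5, 6}  B4 = {1, 2, 5, 6}  B5 = {3, 4, 5, 6}
Tree: B1–B2, B1–B3, B3–B4, B1–B5
The largest bag has 4 vertices, giving width 3; this decomposition certifies tw(G) ≤ 3. Conversely, {0, 1, 5, 6} is a clique of size 4, and the vertices of any clique must share a bag in every tree decomposition; so some bag has ≥ 4 vertices and tw(G) ≥ 3. The upper and lower bounds meet at 3, so that is the treewidth.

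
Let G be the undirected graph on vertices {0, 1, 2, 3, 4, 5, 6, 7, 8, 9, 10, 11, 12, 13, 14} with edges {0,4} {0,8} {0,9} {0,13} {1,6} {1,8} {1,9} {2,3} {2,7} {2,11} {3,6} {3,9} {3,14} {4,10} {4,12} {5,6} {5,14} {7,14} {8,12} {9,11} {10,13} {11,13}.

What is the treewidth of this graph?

3

A width-3 tree decomposition is:
Bags: B1 = {4, 8, 10, 12}  B2 = {0, 4, 8, 10}  B3 = {0, 8, 10, 13}  B4 = {0, 1, 8, 13}  B5 = {0, 1, 9, 13}  B6 = {1, 9, 11, 13}  B7 = {1, 6, 9, 11}  B8 = {3, 6, 9, 11}  B9 = {2, 3, 6, 11}  B10 = {2, 3, 5, 6}  B11 = {2, 3, 5, 14}  B12 = {2, 5, 7, 14}
Tree: B1–B2, B2–B3, B3–B4, B4–B5, B5–B6, B6–B7, B7–B8, B8–B9, B9–B10, B10–B11, B11–B12
The largest bag has 4 vertices, giving width 3; this decomposition certifies tw(G) ≤ 3. For the lower bound: the 4 vertex sets {4,10,12}, {8}, {0}, {1,9,11,13} are disjoint, each induces a connected subgraph, and every pair is joined by at least one edge of G. Contracting each set to a single vertex therefore yields K_{4} as a minor, and since treewidth is minor-monotone, tw(G) ≥ tw(K_{4}) = 3. Hence tw(G) = 3 exactly.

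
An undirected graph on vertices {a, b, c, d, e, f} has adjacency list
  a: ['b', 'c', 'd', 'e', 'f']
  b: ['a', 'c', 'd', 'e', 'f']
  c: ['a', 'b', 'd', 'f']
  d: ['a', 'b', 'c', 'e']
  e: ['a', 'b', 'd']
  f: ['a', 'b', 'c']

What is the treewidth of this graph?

3

A width-3 tree decomposition is:
Bags: B1 = {a, b, c, d}  B2 = {a, b, c, f}  B3 = {a, b, d, e}
Tree: B1–B2, B1–B3
Each bag holds 4 vertices, so the decomposition has width 3, which upper-bounds the treewidth. For the lower bound, the 4 vertices {a, b, d, e} are pairwise adjacent, and any tree decomposition puts a clique entirely inside one bag — forcing width ≥ 3. Therefore the treewidth is 3.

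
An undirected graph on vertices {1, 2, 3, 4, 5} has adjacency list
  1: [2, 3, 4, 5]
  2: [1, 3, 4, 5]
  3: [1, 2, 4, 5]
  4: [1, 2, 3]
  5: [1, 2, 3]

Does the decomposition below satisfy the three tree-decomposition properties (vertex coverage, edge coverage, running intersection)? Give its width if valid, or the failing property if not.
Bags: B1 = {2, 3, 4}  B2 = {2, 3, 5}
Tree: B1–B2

A tree decomposition must satisfy three properties: every vertex lies in some bag; for every edge, both endpoints lie together in some bag; and for every vertex, the bags containing it form a connected subtree. Here vertex 1 appears in no bag, so the decomposition is invalid.

No — vertex 1 appears in no bag.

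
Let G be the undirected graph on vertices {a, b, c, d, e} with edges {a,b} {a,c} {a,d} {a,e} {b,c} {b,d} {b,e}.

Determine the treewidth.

2

A width-2 tree decomposition is:
Bags: B1 = {a, b, c}  B2 = {a, b, d}  B3 = {a, b, e}
Tree: B1–B2, B1–B3
The largest bag has 3 vertices, giving width 2; this decomposition certifies tw(G) ≤ 2. Conversely, {a, b, d} is a clique of size 3, and the vertices of any clique must share a bag in every tree decomposition; so some bag has ≥ 3 vertices and tw(G) ≥ 2. Combining the bounds, tw(G) = 2.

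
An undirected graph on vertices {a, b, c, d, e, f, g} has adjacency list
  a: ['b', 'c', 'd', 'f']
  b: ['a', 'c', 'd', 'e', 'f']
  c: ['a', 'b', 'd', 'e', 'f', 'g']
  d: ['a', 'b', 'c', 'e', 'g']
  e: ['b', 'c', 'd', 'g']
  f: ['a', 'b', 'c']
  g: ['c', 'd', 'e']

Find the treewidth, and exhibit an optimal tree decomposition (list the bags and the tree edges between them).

The largest bag has 4 vertices, giving width 3; this decomposition certifies tw(G) ≤ 3. Conversely, {c, d, e, g} is a clique of size 4, and the vertices of any clique must share a bag in every tree decomposition; so some bag has ≥ 4 vertices and tw(G) ≥ 3. Combining the bounds, tw(G) = 3.

Treewidth 3.
One optimal decomposition is:
Bags: B1 = {b, c, d, e}  B2 = {a, b, c, d}  B3 = {c, d, e, g}  B4 = {a, b, c, f}
Tree: B1–B2, B1–B3, B2–B4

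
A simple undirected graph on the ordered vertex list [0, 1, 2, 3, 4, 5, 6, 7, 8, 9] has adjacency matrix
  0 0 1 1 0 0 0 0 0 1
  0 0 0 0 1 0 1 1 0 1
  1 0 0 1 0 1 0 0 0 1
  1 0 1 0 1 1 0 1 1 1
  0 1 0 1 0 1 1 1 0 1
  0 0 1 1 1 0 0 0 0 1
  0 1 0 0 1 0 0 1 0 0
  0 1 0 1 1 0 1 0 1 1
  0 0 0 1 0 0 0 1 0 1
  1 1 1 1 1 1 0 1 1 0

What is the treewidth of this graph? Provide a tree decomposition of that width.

The largest bag has 4 vertices, giving width 3; this decomposition certifies tw(G) ≤ 3. Conversely, {1, 4, 7, 9} is a clique of size 4, and the vertices of any clique must share a bag in every tree decomposition; so some bag has ≥ 4 vertices and tw(G) ≥ 3. Therefore the treewidth is 3.

Treewidth 3.
One optimal decomposition is:
Bags: B1 = {3, 4, 7, 9}  B2 = {3, 4, 5, 9}  B3 = {1, 4, 7, 9}  B4 = {2, 3, 5, 9}  B5 = {1, 4, 6, 7}  B6 = {3, 7, 8, 9}  B7 = {0, 2, 3, 9}
Tree: B1–B2, B1–B3, B2–B4, B3–B5, B1–B6, B4–B7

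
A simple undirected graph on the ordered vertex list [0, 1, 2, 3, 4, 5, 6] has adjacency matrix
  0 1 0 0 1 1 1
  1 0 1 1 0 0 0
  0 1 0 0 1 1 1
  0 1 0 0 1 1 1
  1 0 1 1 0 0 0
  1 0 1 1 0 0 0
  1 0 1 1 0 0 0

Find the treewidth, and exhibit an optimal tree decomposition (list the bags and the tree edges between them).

Treewidth 3.
Bags: B1 = {0, 2, 3, 5}  B2 = {0, 2, 3, 4}  B3 = {0, 1, 2, 3}  B4 = {0, 2, 3, 6}
Tree: B1–B2, B2–B3, B3–B4

The largest bag has 4 vertices, giving width 3; this decomposition certifies tw(G) ≤ 3. For the lower bound: the 4 vertex sets {3,5}, {2,4}, {0}, {1} are disjoint, each induces a connected subgraph, and every pair is joined by at least one edge of G. Contracting each set to a single vertex therefore yields K_{4} as a minor, and since treewidth is minor-monotone, tw(G) ≥ tw(K_{4}) = 3. Hence tw(G) = 3 exactly.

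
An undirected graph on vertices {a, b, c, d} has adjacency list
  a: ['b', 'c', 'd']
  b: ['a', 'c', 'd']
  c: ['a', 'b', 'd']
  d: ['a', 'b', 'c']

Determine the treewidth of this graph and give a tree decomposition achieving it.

Treewidth 3.
Bags: B1 = {a, b, c, d}
Tree: (single bag)

A single bag containing all 4 vertices is trivially a valid decomposition of width 3. Conversely, {a, b, c, d} is a clique of size 4, and the vertices of any clique must share a bag in every tree decomposition; so some bag has ≥ 4 vertices and tw(G) ≥ 3. Therefore the treewidth is 3.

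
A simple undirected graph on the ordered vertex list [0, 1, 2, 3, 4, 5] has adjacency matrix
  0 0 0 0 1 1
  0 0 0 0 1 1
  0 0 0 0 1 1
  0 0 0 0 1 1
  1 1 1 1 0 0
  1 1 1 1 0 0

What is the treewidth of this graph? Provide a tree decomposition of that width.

The largest bag has 3 vertices, giving width 2; this decomposition certifies tw(G) ≤ 2. Since 4–1–5–3–4 is a cycle in G, G is not acyclic. Forests are exactly the graphs of treewidth ≤ 1, so tw(G) ≥ 2. Therefore the treewidth is 2.

Treewidth 2.
One such decomposition:
Bags: B1 = {1, 4, 5}  B2 = {3, 4, 5}  B3 = {0, 4, 5}  B4 = {2, 4, 5}
Tree: B1–B2, B2–B3, B3–B4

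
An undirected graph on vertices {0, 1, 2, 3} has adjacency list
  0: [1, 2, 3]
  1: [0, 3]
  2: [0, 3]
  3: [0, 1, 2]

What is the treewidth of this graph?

A width-2 tree decomposition is:
Bags: B1 = {0, 1, 3}  B2 = {0, 2, 3}
Tree: B1–B2
The largest bag has 3 vertices, giving width 2; this decomposition certifies tw(G) ≤ 2. For the lower bound, the 3 vertices {0, 1, 3} are pairwise adjacent, and any tree decomposition puts a clique entirely inside one bag — forcing width ≥ 2. Hence tw(G) = 2 exactly.

2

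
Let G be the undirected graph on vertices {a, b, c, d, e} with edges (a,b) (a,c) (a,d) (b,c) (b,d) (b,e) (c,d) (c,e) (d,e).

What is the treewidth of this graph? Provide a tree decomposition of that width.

Treewidth 3.
Bags: B1 = {a, b, c, d}  B2 = {b, c, d, e}
Tree: B1–B2

The largest bag has 4 vertices, giving width 3; this decomposition certifies tw(G) ≤ 3. On the other hand G contains the 4-clique {b, c, d, e}. A clique must lie in a single bag of any decomposition, so no decomposition can have width below 3. Therefore the treewidth is 3.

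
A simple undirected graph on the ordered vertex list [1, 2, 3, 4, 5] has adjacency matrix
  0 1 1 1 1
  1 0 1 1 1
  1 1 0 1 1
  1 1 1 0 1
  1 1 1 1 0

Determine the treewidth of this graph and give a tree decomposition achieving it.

Treewidth 4.
One such decomposition:
Bags: B1 = {1, 2, 3, 4, 5}
Tree: (single bag)

A single bag containing all 5 vertices is trivially a valid decomposition of width 4. Conversely, {1, 2, 3, 4, 5} is a clique of size 5, and the vertices of any clique must share a bag in every tree decomposition; so some bag has ≥ 5 vertices and tw(G) ≥ 4. Hence tw(G) = 4 exactly.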